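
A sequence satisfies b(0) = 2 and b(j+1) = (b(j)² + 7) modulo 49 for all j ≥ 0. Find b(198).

2

We have b(0) = 2; b(1) = 11; b(2) = 30; b(3) = 25; b(4) = 44; b(5) = 32; b(6) = 2.
Since b(6) = b(0) = 2, the sequence is periodic with period 6.
(198 - 0) mod 6 = 0, so b(198) = b(0) = 2.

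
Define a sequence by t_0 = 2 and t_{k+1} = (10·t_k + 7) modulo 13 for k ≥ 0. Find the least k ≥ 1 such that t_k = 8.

We have t_0 = 2, t_1 = 1, t_2 = 4, t_3 = 8, t_4 = 9, t_5 = 6, t_6 = 2.
The sequence repeats with period 6.
The value 8 first appears (with k ≥ 1) at t_3.

3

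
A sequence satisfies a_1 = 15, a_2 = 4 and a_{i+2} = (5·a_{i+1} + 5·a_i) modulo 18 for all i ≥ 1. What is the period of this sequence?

9

a_1 = 15; a_2 = 4; a_3 = 5; a_4 = 9; a_5 = 16; a_6 = 17; a_7 = 3; a_8 = 10; a_9 = 11; a_{10} = 15; a_{11} = 4.
The sequence repeats with period 9.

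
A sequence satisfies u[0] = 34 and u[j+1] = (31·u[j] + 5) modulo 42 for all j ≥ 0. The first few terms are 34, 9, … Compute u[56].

32

We have u[0] = 34,  u[1] = 9,  u[2] = 32,  u[3] = 31,  u[4] = 0,  u[5] = 5,  u[6] = 34.
Since u[6] = u[0] = 34, the sequence is periodic with period 6.
So u[56] = u[0 + ((56-0) mod 6)] = u[2] = 32.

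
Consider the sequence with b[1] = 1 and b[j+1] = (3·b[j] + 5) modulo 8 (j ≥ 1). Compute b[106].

Listing terms: b[1] = 1,  b[2] = 0,  b[3] = 5,  b[4] = 4,  b[5] = 1.
The sequence repeats with period 4.
(106 - 1) mod 4 = 1, so b[106] = b[2] = 0.

0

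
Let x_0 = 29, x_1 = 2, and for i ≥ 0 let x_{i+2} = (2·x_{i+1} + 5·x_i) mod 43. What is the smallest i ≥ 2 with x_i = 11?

32

We have x_0 = 29; x_1 = 2; x_2 = 20; x_3 = 7; x_4 = 28; x_5 = 5; x_6 = 21; x_7 = 24; x_8 = 24; x_9 = 39; x_{10} = 26; x_{11} = 32; x_{12} = 22; x_{13} = 32; x_{14} = 2; x_{15} = 35; x_{16} = 37; x_{17} = 34; x_{18} = 38; x_{19} = 31; x_{20} = 37; x_{21} = 14; x_{22} = 41; x_{23} = 23; x_{24} = 36; x_{25} = 15; x_{26} = 38; x_{27} = 22; x_{28} = 19; x_{29} = 19; x_{30} = 4; x_{31} = 17; x_{32} = 11; x_{33} = 21; x_{34} = 11; x_{35} = 41; x_{36} = 8; x_{37} = 6; x_{38} = 9; x_{39} = 5; x_{40} = 12; x_{41} = 6; x_{42} = 29; x_{43} = 2.
Since (x_{42}, x_{43}) = (x_0, x_1) = (29, 2) (two consecutive terms determine the rest), the sequence is periodic with period 42.
The value 11 first appears (with i ≥ 2) at x_{32}.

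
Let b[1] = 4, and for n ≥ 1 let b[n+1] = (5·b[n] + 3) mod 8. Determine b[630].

3

Listing terms: b[1] = 4; b[2] = 7; b[3] = 6; b[4] = 1; b[5] = 0; b[6] = 3; b[7] = 2; b[8] = 5; b[9] = 4.
The sequence repeats with period 8.
So b[630] = b[1 + ((630-1) mod 8)] = b[6] = 3.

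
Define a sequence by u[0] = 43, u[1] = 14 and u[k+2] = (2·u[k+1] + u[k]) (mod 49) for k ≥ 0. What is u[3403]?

14

Listing terms: u[0] = 43; u[1] = 14; u[2] = 22; u[3] = 9; u[4] = 40; u[5] = 40; u[6] = 22; u[7] = 35; u[8] = 43; u[9] = 23; u[10] = 40; u[11] = 5; u[12] = 1; u[13] = 7; u[14] = 15; u[15] = 37; u[16] = 40; u[17] = 19; u[18] = 29; u[19] = 28; u[20] = 36; u[21] = 2; u[22] = 40; u[23] = 33; u[24] = 8; u[25] = 0; u[26] = 8; u[27] = 16; u[28] = 40; u[29] = 47; u[30] = 36; u[31] = 21; u[32] = 29; u[33] = 30; u[34] = 40; u[35] = 12; u[36] = 15; u[37] = 42; u[38] = 1; u[39] = 44; u[40] = 40; u[41] = 26; u[42] = 43; u[43] = 14.
Since (u[42], u[43]) = (u[0], u[1]) = (43, 14) (two consecutive terms determine the rest), the sequence is periodic with period 42.
(3403 - 0) mod 42 = 1, so u[3403] = u[1] = 14.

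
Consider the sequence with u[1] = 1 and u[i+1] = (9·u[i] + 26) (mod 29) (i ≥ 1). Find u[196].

u[1] = 1; u[2] = 6; u[3] = 22; u[4] = 21; u[5] = 12; u[6] = 18; u[7] = 14; u[8] = 7; u[9] = 2; u[10] = 15; u[11] = 16; u[12] = 25; u[13] = 19; u[14] = 23; u[15] = 1.
The sequence repeats with period 14.
So u[196] = u[1 + ((196-1) mod 14)] = u[14] = 23.

23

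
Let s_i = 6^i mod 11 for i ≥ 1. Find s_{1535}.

10

Computing terms: s_1 = 6,  s_2 = 3,  s_3 = 7,  s_4 = 9,  s_5 = 10,  s_6 = 5,  s_7 = 8,  s_8 = 4,  s_9 = 2,  s_{10} = 1,  s_{11} = 6.
The sequence repeats with period 10.
(1535 - 1) mod 10 = 4, so s_{1535} = s_5 = 10.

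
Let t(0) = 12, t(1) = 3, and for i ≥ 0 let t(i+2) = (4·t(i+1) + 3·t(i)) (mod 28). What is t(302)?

Computing terms: t(0) = 12; t(1) = 3; t(2) = 20; t(3) = 5; t(4) = 24; t(5) = 27; t(6) = 12; t(7) = 17; t(8) = 20; t(9) = 19; t(10) = 24; t(11) = 13; t(12) = 12; t(13) = 3.
Since (t(12), t(13)) = (t(0), t(1)) = (12, 3) (two consecutive terms determine the rest), the sequence is periodic with period 12.
(302 - 0) mod 12 = 2, so t(302) = t(2) = 20.

20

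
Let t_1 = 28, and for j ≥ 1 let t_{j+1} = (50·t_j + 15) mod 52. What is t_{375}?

45

We have t_1 = 28; t_2 = 11; t_3 = 45; t_4 = 29; t_5 = 9; t_6 = 49; t_7 = 21; t_8 = 25; t_9 = 17; t_{10} = 33; t_{11} = 1; t_{12} = 13; t_{13} = 41; t_{14} = 37; t_{15} = 45.
Since t_{15} = t_3 = 45, the sequence is eventually periodic: after a pre-period of length 2 it cycles with period 12.
For j ≥ 3, t_j depends only on (j - 3) mod 12. (375 - 3) mod 12 = 0, so t_{375} = t_3 = 45.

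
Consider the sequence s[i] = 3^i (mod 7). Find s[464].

Listing terms: s[0] = 1, s[1] = 3, s[2] = 2, s[3] = 6, s[4] = 4, s[5] = 5, s[6] = 1.
The sequence repeats with period 6.
So s[464] = s[0 + ((464-0) mod 6)] = s[2] = 2.

2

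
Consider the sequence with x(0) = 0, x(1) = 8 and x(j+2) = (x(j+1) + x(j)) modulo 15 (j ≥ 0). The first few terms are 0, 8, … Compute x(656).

Listing terms: x(0) = 0, x(1) = 8, x(2) = 8, x(3) = 1, x(4) = 9, x(5) = 10, x(6) = 4, x(7) = 14, x(8) = 3, x(9) = 2, x(10) = 5, x(11) = 7, x(12) = 12, x(13) = 4, x(14) = 1, x(15) = 5, x(16) = 6, x(17) = 11, x(18) = 2, x(19) = 13, x(20) = 0, x(21) = 13, x(22) = 13, x(23) = 11, x(24) = 9, x(25) = 5, x(26) = 14, x(27) = 4, x(28) = 3, x(29) = 7, x(30) = 10, x(31) = 2, x(32) = 12, x(33) = 14, x(34) = 11, x(35) = 10, x(36) = 6, x(37) = 1, x(38) = 7, x(39) = 8, x(40) = 0, x(41) = 8.
The sequence repeats with period 40.
So x(656) = x(0 + ((656-0) mod 40)) = x(16) = 6.

6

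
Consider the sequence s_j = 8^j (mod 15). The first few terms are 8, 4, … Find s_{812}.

1

We have s_1 = 8, s_2 = 4, s_3 = 2, s_4 = 1, s_5 = 8.
Since s_5 = s_1 = 8, the sequence is periodic with period 4.
(812 - 1) mod 4 = 3, so s_{812} = s_4 = 1.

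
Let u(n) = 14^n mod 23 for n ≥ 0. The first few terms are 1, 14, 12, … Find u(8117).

5

We have u(0) = 1,  u(1) = 14,  u(2) = 12,  u(3) = 7,  u(4) = 6,  u(5) = 15,  u(6) = 3,  u(7) = 19,  u(8) = 13,  u(9) = 21,  u(10) = 18,  u(11) = 22,  u(12) = 9,  u(13) = 11,  u(14) = 16,  u(15) = 17,  u(16) = 8,  u(17) = 20,  u(18) = 4,  u(19) = 10,  u(20) = 2,  u(21) = 5,  u(22) = 1.
The sequence repeats with period 22.
So u(8117) = u(0 + ((8117-0) mod 22)) = u(21) = 5.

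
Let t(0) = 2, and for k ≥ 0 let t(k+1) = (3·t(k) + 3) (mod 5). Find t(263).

t(0) = 2; t(1) = 4; t(2) = 0; t(3) = 3; t(4) = 2.
Since t(4) = t(0) = 2, the sequence is periodic with period 4.
(263 - 0) mod 4 = 3, so t(263) = t(3) = 3.

3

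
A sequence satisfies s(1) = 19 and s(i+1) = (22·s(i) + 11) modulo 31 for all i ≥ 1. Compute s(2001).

27

s(1) = 19; s(2) = 26; s(3) = 25; s(4) = 3; s(5) = 15; s(6) = 0; s(7) = 11; s(8) = 5; s(9) = 28; s(10) = 7; s(11) = 10; s(12) = 14; s(13) = 9; s(14) = 23; s(15) = 21; s(16) = 8; s(17) = 1; s(18) = 2; s(19) = 24; s(20) = 12; s(21) = 27; s(22) = 16; s(23) = 22; s(24) = 30; s(25) = 20; s(26) = 17; s(27) = 13; s(28) = 18; s(29) = 4; s(30) = 6; s(31) = 19.
The sequence repeats with period 30.
So s(2001) = s(1 + ((2001-1) mod 30)) = s(21) = 27.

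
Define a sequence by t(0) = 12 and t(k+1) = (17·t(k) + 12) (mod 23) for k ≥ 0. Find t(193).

13

t(0) = 12, t(1) = 9, t(2) = 4, t(3) = 11, t(4) = 15, t(5) = 14, t(6) = 20, t(7) = 7, t(8) = 16, t(9) = 8, t(10) = 10, t(11) = 21, t(12) = 1, t(13) = 6, t(14) = 22, t(15) = 18, t(16) = 19, t(17) = 13, t(18) = 3, t(19) = 17, t(20) = 2, t(21) = 0, t(22) = 12.
The sequence repeats with period 22.
So t(193) = t(0 + ((193-0) mod 22)) = t(17) = 13.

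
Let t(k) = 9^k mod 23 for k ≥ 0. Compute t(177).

9

Listing terms: t(0) = 1; t(1) = 9; t(2) = 12; t(3) = 16; t(4) = 6; t(5) = 8; t(6) = 3; t(7) = 4; t(8) = 13; t(9) = 2; t(10) = 18; t(11) = 1.
Since t(11) = t(0) = 1, the sequence is periodic with period 11.
(177 - 0) mod 11 = 1, so t(177) = t(1) = 9.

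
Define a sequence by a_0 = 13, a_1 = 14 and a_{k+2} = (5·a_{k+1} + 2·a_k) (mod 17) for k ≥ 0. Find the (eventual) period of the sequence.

Listing terms: a_0 = 13, a_1 = 14, a_2 = 11, a_3 = 15, a_4 = 12, a_5 = 5, a_6 = 15, a_7 = 0, a_8 = 13, a_9 = 14.
Since (a_8, a_9) = (a_0, a_1) = (13, 14) (two consecutive terms determine the rest), the sequence is periodic with period 8.

8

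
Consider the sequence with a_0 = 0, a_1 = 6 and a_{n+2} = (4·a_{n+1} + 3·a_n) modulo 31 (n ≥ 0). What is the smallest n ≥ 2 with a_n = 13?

We have a_0 = 0; a_1 = 6; a_2 = 24; a_3 = 21; a_4 = 1; a_5 = 5; a_6 = 23; a_7 = 14; a_8 = 1; a_9 = 15; a_{10} = 1; a_{11} = 18; a_{12} = 13; a_{13} = 13; a_{14} = 29; a_{15} = 0; a_{16} = 25; a_{17} = 7; a_{18} = 10; a_{19} = 30; a_{20} = 26; a_{21} = 8; a_{22} = 17; a_{23} = 30; a_{24} = 16; a_{25} = 30; a_{26} = 13; a_{27} = 18; a_{28} = 18; a_{29} = 2; a_{30} = 0; a_{31} = 6.
The sequence repeats with period 30.
The value 13 first appears (with n ≥ 2) at a_{12}.

12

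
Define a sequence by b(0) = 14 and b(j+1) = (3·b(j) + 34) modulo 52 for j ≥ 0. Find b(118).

50

Listing terms: b(0) = 14,  b(1) = 24,  b(2) = 2,  b(3) = 40,  b(4) = 50,  b(5) = 28,  b(6) = 14.
The sequence repeats with period 6.
So b(118) = b(0 + ((118-0) mod 6)) = b(4) = 50.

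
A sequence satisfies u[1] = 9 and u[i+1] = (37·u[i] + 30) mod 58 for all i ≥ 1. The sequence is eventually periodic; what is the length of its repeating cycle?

28

u[1] = 9,  u[2] = 15,  u[3] = 5,  u[4] = 41,  u[5] = 39,  u[6] = 23,  u[7] = 11,  u[8] = 31,  u[9] = 17,  u[10] = 21,  u[11] = 53,  u[12] = 19,  u[13] = 37,  u[14] = 7,  u[15] = 57,  u[16] = 51,  u[17] = 3,  u[18] = 25,  u[19] = 27,  u[20] = 43,  u[21] = 55,  u[22] = 35,  u[23] = 49,  u[24] = 45,  u[25] = 13,  u[26] = 47,  u[27] = 29,  u[28] = 1,  u[29] = 9.
Since u[29] = u[1] = 9, the sequence is periodic with period 28.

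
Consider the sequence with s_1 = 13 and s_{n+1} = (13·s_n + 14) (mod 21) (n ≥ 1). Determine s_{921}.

20

Listing terms: s_1 = 13,  s_2 = 15,  s_3 = 20,  s_4 = 1,  s_5 = 6,  s_6 = 8,  s_7 = 13.
The sequence repeats with period 6.
So s_{921} = s_{1 + ((921-1) mod 6)} = s_3 = 20.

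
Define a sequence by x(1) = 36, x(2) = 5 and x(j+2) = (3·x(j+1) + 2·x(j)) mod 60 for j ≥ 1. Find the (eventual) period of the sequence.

24

Listing terms: x(1) = 36, x(2) = 5, x(3) = 27, x(4) = 31, x(5) = 27, x(6) = 23, x(7) = 3, x(8) = 55, x(9) = 51, x(10) = 23, x(11) = 51, x(12) = 19, x(13) = 39, x(14) = 35, x(15) = 3, x(16) = 19, x(17) = 3, x(18) = 47, x(19) = 27, x(20) = 55, x(21) = 39, x(22) = 47, x(23) = 39, x(24) = 31, x(25) = 51, x(26) = 35, x(27) = 27, x(28) = 31.
Since (x(27), x(28)) = (x(3), x(4)) = (27, 31) (two consecutive terms determine the rest), the sequence is eventually periodic: after a pre-period of length 2 it cycles with period 24.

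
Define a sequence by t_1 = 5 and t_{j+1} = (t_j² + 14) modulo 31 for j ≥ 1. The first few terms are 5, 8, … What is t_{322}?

22

t_1 = 5,  t_2 = 8,  t_3 = 16,  t_4 = 22,  t_5 = 2,  t_6 = 18,  t_7 = 28,  t_8 = 23,  t_9 = 16.
Since t_9 = t_3 = 16, the sequence is eventually periodic: after a pre-period of length 2 it cycles with period 6.
For j ≥ 3, t_j depends only on (j - 3) mod 6. (322 - 3) mod 6 = 1, so t_{322} = t_4 = 22.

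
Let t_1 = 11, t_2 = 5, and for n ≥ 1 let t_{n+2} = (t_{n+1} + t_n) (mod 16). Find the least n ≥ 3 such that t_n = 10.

6

We have t_1 = 11; t_2 = 5; t_3 = 0; t_4 = 5; t_5 = 5; t_6 = 10; t_7 = 15; t_8 = 9; t_9 = 8; t_{10} = 1; t_{11} = 9; t_{12} = 10; t_{13} = 3; t_{14} = 13; t_{15} = 0; t_{16} = 13; t_{17} = 13; t_{18} = 10; t_{19} = 7; t_{20} = 1; t_{21} = 8; t_{22} = 9; t_{23} = 1; t_{24} = 10; t_{25} = 11; t_{26} = 5.
The sequence repeats with period 24.
The value 10 first appears (with n ≥ 3) at t_6.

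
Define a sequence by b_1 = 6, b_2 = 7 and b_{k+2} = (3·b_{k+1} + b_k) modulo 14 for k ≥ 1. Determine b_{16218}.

Computing terms: b_1 = 6, b_2 = 7, b_3 = 13, b_4 = 4, b_5 = 11, b_6 = 9, b_7 = 10, b_8 = 11, b_9 = 1, b_{10} = 0, b_{11} = 1, b_{12} = 3, b_{13} = 10, b_{14} = 5, b_{15} = 11, b_{16} = 10, b_{17} = 13, b_{18} = 7, b_{19} = 6, b_{20} = 11, b_{21} = 11, b_{22} = 2, b_{23} = 3, b_{24} = 11, b_{25} = 8, b_{26} = 7, b_{27} = 1, b_{28} = 10, b_{29} = 3, b_{30} = 5, b_{31} = 4, b_{32} = 3, b_{33} = 13, b_{34} = 0, b_{35} = 13, b_{36} = 11, b_{37} = 4, b_{38} = 9, b_{39} = 3, b_{40} = 4, b_{41} = 1, b_{42} = 7, b_{43} = 8, b_{44} = 3, b_{45} = 3, b_{46} = 12, b_{47} = 11, b_{48} = 3, b_{49} = 6, b_{50} = 7.
The sequence repeats with period 48.
(16218 - 1) mod 48 = 41, so b_{16218} = b_{42} = 7.

7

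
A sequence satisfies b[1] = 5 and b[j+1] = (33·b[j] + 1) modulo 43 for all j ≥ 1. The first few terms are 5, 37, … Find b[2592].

Computing terms: b[1] = 5, b[2] = 37, b[3] = 18, b[4] = 36, b[5] = 28, b[6] = 22, b[7] = 39, b[8] = 41, b[9] = 21, b[10] = 6, b[11] = 27, b[12] = 32, b[13] = 25, b[14] = 9, b[15] = 40, b[16] = 31, b[17] = 35, b[18] = 38, b[19] = 8, b[20] = 7, b[21] = 17, b[22] = 3, b[23] = 14, b[24] = 33, b[25] = 15, b[26] = 23, b[27] = 29, b[28] = 12, b[29] = 10, b[30] = 30, b[31] = 2, b[32] = 24, b[33] = 19, b[34] = 26, b[35] = 42, b[36] = 11, b[37] = 20, b[38] = 16, b[39] = 13, b[40] = 0, b[41] = 1, b[42] = 34, b[43] = 5.
The sequence repeats with period 42.
So b[2592] = b[1 + ((2592-1) mod 42)] = b[30] = 30.

30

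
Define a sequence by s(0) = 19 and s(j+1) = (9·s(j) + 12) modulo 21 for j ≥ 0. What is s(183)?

12

Listing terms: s(0) = 19; s(1) = 15; s(2) = 0; s(3) = 12; s(4) = 15.
Since s(4) = s(1) = 15, the sequence is eventually periodic: after a pre-period of length 1 it cycles with period 3.
For j ≥ 1, s(j) depends only on (j - 1) mod 3. (183 - 1) mod 3 = 2, so s(183) = s(3) = 12.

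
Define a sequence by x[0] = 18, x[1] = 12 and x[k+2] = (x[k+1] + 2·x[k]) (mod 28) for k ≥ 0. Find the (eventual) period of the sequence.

x[0] = 18, x[1] = 12, x[2] = 20, x[3] = 16, x[4] = 0, x[5] = 4, x[6] = 4, x[7] = 12, x[8] = 20.
Since (x[7], x[8]) = (x[1], x[2]) = (12, 20) (two consecutive terms determine the rest), the sequence is eventually periodic: after a pre-period of length 1 it cycles with period 6.

6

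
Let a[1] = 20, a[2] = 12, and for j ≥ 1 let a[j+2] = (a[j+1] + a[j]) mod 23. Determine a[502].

Listing terms: a[1] = 20, a[2] = 12, a[3] = 9, a[4] = 21, a[5] = 7, a[6] = 5, a[7] = 12, a[8] = 17, a[9] = 6, a[10] = 0, a[11] = 6, a[12] = 6, a[13] = 12, a[14] = 18, a[15] = 7, a[16] = 2, a[17] = 9, a[18] = 11, a[19] = 20, a[20] = 8, a[21] = 5, a[22] = 13, a[23] = 18, a[24] = 8, a[25] = 3, a[26] = 11, a[27] = 14, a[28] = 2, a[29] = 16, a[30] = 18, a[31] = 11, a[32] = 6, a[33] = 17, a[34] = 0, a[35] = 17, a[36] = 17, a[37] = 11, a[38] = 5, a[39] = 16, a[40] = 21, a[41] = 14, a[42] = 12, a[43] = 3, a[44] = 15, a[45] = 18, a[46] = 10, a[47] = 5, a[48] = 15, a[49] = 20, a[50] = 12.
Since (a[49], a[50]) = (a[1], a[2]) = (20, 12) (two consecutive terms determine the rest), the sequence is periodic with period 48.
(502 - 1) mod 48 = 21, so a[502] = a[22] = 13.

13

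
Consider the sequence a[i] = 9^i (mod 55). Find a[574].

16

We have a[0] = 1, a[1] = 9, a[2] = 26, a[3] = 14, a[4] = 16, a[5] = 34, a[6] = 31, a[7] = 4, a[8] = 36, a[9] = 49, a[10] = 1.
Since a[10] = a[0] = 1, the sequence is periodic with period 10.
So a[574] = a[0 + ((574-0) mod 10)] = a[4] = 16.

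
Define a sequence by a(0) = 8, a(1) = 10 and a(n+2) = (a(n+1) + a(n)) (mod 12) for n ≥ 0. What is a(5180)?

We have a(0) = 8; a(1) = 10; a(2) = 6; a(3) = 4; a(4) = 10; a(5) = 2; a(6) = 0; a(7) = 2; a(8) = 2; a(9) = 4; a(10) = 6; a(11) = 10; a(12) = 4; a(13) = 2; a(14) = 6; a(15) = 8; a(16) = 2; a(17) = 10; a(18) = 0; a(19) = 10; a(20) = 10; a(21) = 8; a(22) = 6; a(23) = 2; a(24) = 8; a(25) = 10.
Since (a(24), a(25)) = (a(0), a(1)) = (8, 10) (two consecutive terms determine the rest), the sequence is periodic with period 24.
(5180 - 0) mod 24 = 20, so a(5180) = a(20) = 10.

10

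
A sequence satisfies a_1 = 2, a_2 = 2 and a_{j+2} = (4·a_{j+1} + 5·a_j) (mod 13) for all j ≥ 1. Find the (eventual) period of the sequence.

4

We have a_1 = 2,  a_2 = 2,  a_3 = 5,  a_4 = 4,  a_5 = 2,  a_6 = 2.
The sequence repeats with period 4.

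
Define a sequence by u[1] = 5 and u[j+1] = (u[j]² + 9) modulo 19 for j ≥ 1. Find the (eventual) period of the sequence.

6

We have u[1] = 5, u[2] = 15, u[3] = 6, u[4] = 7, u[5] = 1, u[6] = 10, u[7] = 14, u[8] = 15.
Since u[8] = u[2] = 15, the sequence is eventually periodic: after a pre-period of length 1 it cycles with period 6.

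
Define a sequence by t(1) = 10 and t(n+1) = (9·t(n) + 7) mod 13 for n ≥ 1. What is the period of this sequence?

3

Computing terms: t(1) = 10,  t(2) = 6,  t(3) = 9,  t(4) = 10.
The sequence repeats with period 3.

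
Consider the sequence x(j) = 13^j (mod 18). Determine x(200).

7

Listing terms: x(0) = 1; x(1) = 13; x(2) = 7; x(3) = 1.
The sequence repeats with period 3.
(200 - 0) mod 3 = 2, so x(200) = x(2) = 7.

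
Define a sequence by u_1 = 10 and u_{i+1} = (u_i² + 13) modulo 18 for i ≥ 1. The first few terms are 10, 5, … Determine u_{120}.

Computing terms: u_1 = 10,  u_2 = 5,  u_3 = 2,  u_4 = 17,  u_5 = 14,  u_6 = 11,  u_7 = 8,  u_8 = 5.
Since u_8 = u_2 = 5, the sequence is eventually periodic: after a pre-period of length 1 it cycles with period 6.
For i ≥ 2, u_i depends only on (i - 2) mod 6. (120 - 2) mod 6 = 4, so u_{120} = u_6 = 11.

11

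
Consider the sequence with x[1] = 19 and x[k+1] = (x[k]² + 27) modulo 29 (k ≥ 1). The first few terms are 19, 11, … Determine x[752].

Computing terms: x[1] = 19,  x[2] = 11,  x[3] = 3,  x[4] = 7,  x[5] = 18,  x[6] = 3.
Since x[6] = x[3] = 3, the sequence is eventually periodic: after a pre-period of length 2 it cycles with period 3.
For k ≥ 3, x[k] depends only on (k - 3) mod 3. (752 - 3) mod 3 = 2, so x[752] = x[5] = 18.

18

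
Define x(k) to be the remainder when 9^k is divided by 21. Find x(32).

18

x(0) = 1,  x(1) = 9,  x(2) = 18,  x(3) = 15,  x(4) = 9.
Since x(4) = x(1) = 9, the sequence is eventually periodic: after a pre-period of length 1 it cycles with period 3.
For k ≥ 1, x(k) depends only on (k - 1) mod 3. (32 - 1) mod 3 = 1, so x(32) = x(2) = 18.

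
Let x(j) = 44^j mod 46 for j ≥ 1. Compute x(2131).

20

We have x(1) = 44; x(2) = 4; x(3) = 38; x(4) = 16; x(5) = 14; x(6) = 18; x(7) = 10; x(8) = 26; x(9) = 40; x(10) = 12; x(11) = 22; x(12) = 2; x(13) = 42; x(14) = 8; x(15) = 30; x(16) = 32; x(17) = 28; x(18) = 36; x(19) = 20; x(20) = 6; x(21) = 34; x(22) = 24; x(23) = 44.
Since x(23) = x(1) = 44, the sequence is periodic with period 22.
So x(2131) = x(1 + ((2131-1) mod 22)) = x(19) = 20.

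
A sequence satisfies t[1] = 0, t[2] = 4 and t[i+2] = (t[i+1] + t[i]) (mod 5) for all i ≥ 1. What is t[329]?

Computing terms: t[1] = 0; t[2] = 4; t[3] = 4; t[4] = 3; t[5] = 2; t[6] = 0; t[7] = 2; t[8] = 2; t[9] = 4; t[10] = 1; t[11] = 0; t[12] = 1; t[13] = 1; t[14] = 2; t[15] = 3; t[16] = 0; t[17] = 3; t[18] = 3; t[19] = 1; t[20] = 4; t[21] = 0; t[22] = 4.
The sequence repeats with period 20.
(329 - 1) mod 20 = 8, so t[329] = t[9] = 4.

4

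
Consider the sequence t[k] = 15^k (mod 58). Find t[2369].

47

t[0] = 1,  t[1] = 15,  t[2] = 51,  t[3] = 11,  t[4] = 49,  t[5] = 39,  t[6] = 5,  t[7] = 17,  t[8] = 23,  t[9] = 55,  t[10] = 13,  t[11] = 21,  t[12] = 25,  t[13] = 27,  t[14] = 57,  t[15] = 43,  t[16] = 7,  t[17] = 47,  t[18] = 9,  t[19] = 19,  t[20] = 53,  t[21] = 41,  t[22] = 35,  t[23] = 3,  t[24] = 45,  t[25] = 37,  t[26] = 33,  t[27] = 31,  t[28] = 1.
The sequence repeats with period 28.
So t[2369] = t[0 + ((2369-0) mod 28)] = t[17] = 47.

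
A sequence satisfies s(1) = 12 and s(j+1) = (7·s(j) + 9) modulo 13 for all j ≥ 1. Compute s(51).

s(1) = 12, s(2) = 2, s(3) = 10, s(4) = 1, s(5) = 3, s(6) = 4, s(7) = 11, s(8) = 8, s(9) = 0, s(10) = 9, s(11) = 7, s(12) = 6, s(13) = 12.
Since s(13) = s(1) = 12, the sequence is periodic with period 12.
So s(51) = s(1 + ((51-1) mod 12)) = s(3) = 10.

10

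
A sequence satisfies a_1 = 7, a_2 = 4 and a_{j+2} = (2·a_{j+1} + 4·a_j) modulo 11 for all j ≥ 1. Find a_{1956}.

2

Computing terms: a_1 = 7, a_2 = 4, a_3 = 3, a_4 = 0, a_5 = 1, a_6 = 2, a_7 = 8, a_8 = 2, a_9 = 3, a_{10} = 3, a_{11} = 7, a_{12} = 4.
Since (a_{11}, a_{12}) = (a_1, a_2) = (7, 4) (two consecutive terms determine the rest), the sequence is periodic with period 10.
(1956 - 1) mod 10 = 5, so a_{1956} = a_6 = 2.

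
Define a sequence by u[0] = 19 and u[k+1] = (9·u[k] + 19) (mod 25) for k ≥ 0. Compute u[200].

u[0] = 19; u[1] = 15; u[2] = 4; u[3] = 5; u[4] = 14; u[5] = 20; u[6] = 24; u[7] = 10; u[8] = 9; u[9] = 0; u[10] = 19.
The sequence repeats with period 10.
(200 - 0) mod 10 = 0, so u[200] = u[0] = 19.

19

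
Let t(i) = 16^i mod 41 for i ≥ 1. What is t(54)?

18

Listing terms: t(1) = 16; t(2) = 10; t(3) = 37; t(4) = 18; t(5) = 1; t(6) = 16.
Since t(6) = t(1) = 16, the sequence is periodic with period 5.
(54 - 1) mod 5 = 3, so t(54) = t(4) = 18.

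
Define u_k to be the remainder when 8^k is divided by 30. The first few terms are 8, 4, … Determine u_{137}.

u_1 = 8,  u_2 = 4,  u_3 = 2,  u_4 = 16,  u_5 = 8.
The sequence repeats with period 4.
So u_{137} = u_{1 + ((137-1) mod 4)} = u_1 = 8.

8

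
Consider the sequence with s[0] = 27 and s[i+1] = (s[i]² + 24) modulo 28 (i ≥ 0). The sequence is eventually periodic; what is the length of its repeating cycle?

3

Computing terms: s[0] = 27; s[1] = 25; s[2] = 5; s[3] = 21; s[4] = 17; s[5] = 5.
Since s[5] = s[2] = 5, the sequence is eventually periodic: after a pre-period of length 2 it cycles with period 3.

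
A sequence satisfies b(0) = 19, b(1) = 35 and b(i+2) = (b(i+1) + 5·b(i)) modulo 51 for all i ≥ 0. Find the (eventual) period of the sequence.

Listing terms: b(0) = 19; b(1) = 35; b(2) = 28; b(3) = 50; b(4) = 37; b(5) = 32; b(6) = 13; b(7) = 20; b(8) = 34; b(9) = 32; b(10) = 49; b(11) = 5; b(12) = 46; b(13) = 20; b(14) = 46; b(15) = 44; b(16) = 19; b(17) = 35.
The sequence repeats with period 16.

16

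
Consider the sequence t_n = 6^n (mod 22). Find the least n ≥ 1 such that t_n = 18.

3

We have t_0 = 1; t_1 = 6; t_2 = 14; t_3 = 18; t_4 = 20; t_5 = 10; t_6 = 16; t_7 = 8; t_8 = 4; t_9 = 2; t_{10} = 12; t_{11} = 6.
Since t_{11} = t_1 = 6, the sequence is eventually periodic: after a pre-period of length 1 it cycles with period 10.
The value 18 first appears (with n ≥ 1) at t_3.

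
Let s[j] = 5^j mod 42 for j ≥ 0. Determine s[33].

41

We have s[0] = 1,  s[1] = 5,  s[2] = 25,  s[3] = 41,  s[4] = 37,  s[5] = 17,  s[6] = 1.
Since s[6] = s[0] = 1, the sequence is periodic with period 6.
So s[33] = s[0 + ((33-0) mod 6)] = s[3] = 41.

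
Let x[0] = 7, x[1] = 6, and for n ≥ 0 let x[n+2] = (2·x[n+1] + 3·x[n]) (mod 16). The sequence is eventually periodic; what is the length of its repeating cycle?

Computing terms: x[0] = 7, x[1] = 6, x[2] = 1, x[3] = 4, x[4] = 11, x[5] = 2, x[6] = 5, x[7] = 0, x[8] = 15, x[9] = 14, x[10] = 9, x[11] = 12, x[12] = 3, x[13] = 10, x[14] = 13, x[15] = 8, x[16] = 7, x[17] = 6.
Since (x[16], x[17]) = (x[0], x[1]) = (7, 6) (two consecutive terms determine the rest), the sequence is periodic with period 16.

16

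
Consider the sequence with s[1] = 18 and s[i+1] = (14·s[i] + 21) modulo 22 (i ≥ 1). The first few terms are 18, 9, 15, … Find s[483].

Computing terms: s[1] = 18, s[2] = 9, s[3] = 15, s[4] = 11, s[5] = 21, s[6] = 7, s[7] = 9.
Since s[7] = s[2] = 9, the sequence is eventually periodic: after a pre-period of length 1 it cycles with period 5.
For i ≥ 2, s[i] depends only on (i - 2) mod 5. (483 - 2) mod 5 = 1, so s[483] = s[3] = 15.

15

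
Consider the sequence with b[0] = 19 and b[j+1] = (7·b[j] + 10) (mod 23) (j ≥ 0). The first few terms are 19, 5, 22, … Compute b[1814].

14

Listing terms: b[0] = 19, b[1] = 5, b[2] = 22, b[3] = 3, b[4] = 8, b[5] = 20, b[6] = 12, b[7] = 2, b[8] = 1, b[9] = 17, b[10] = 14, b[11] = 16, b[12] = 7, b[13] = 13, b[14] = 9, b[15] = 4, b[16] = 15, b[17] = 0, b[18] = 10, b[19] = 11, b[20] = 18, b[21] = 21, b[22] = 19.
The sequence repeats with period 22.
(1814 - 0) mod 22 = 10, so b[1814] = b[10] = 14.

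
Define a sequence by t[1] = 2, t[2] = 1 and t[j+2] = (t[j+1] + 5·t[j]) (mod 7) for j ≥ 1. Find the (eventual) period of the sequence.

3

We have t[1] = 2, t[2] = 1, t[3] = 4, t[4] = 2, t[5] = 1.
Since (t[4], t[5]) = (t[1], t[2]) = (2, 1) (two consecutive terms determine the rest), the sequence is periodic with period 3.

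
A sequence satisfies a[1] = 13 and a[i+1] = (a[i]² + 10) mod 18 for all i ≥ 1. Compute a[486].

Computing terms: a[1] = 13,  a[2] = 17,  a[3] = 11,  a[4] = 5,  a[5] = 17.
Since a[5] = a[2] = 17, the sequence is eventually periodic: after a pre-period of length 1 it cycles with period 3.
For i ≥ 2, a[i] depends only on (i - 2) mod 3. (486 - 2) mod 3 = 1, so a[486] = a[3] = 11.

11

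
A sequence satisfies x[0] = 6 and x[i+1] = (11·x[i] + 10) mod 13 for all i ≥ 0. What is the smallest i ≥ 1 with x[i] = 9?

x[0] = 6, x[1] = 11, x[2] = 1, x[3] = 8, x[4] = 7, x[5] = 9, x[6] = 5, x[7] = 0, x[8] = 10, x[9] = 3, x[10] = 4, x[11] = 2, x[12] = 6.
The sequence repeats with period 12.
The value 9 first appears (with i ≥ 1) at x[5].

5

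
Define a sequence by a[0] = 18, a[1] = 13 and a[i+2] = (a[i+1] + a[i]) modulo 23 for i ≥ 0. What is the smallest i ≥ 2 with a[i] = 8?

Computing terms: a[0] = 18,  a[1] = 13,  a[2] = 8,  a[3] = 21,  a[4] = 6,  a[5] = 4,  a[6] = 10,  a[7] = 14,  a[8] = 1,  a[9] = 15,  a[10] = 16,  a[11] = 8,  a[12] = 1,  a[13] = 9,  a[14] = 10,  a[15] = 19,  a[16] = 6,  a[17] = 2,  a[18] = 8,  a[19] = 10,  a[20] = 18,  a[21] = 5,  a[22] = 0,  a[23] = 5,  a[24] = 5,  a[25] = 10,  a[26] = 15,  a[27] = 2,  a[28] = 17,  a[29] = 19,  a[30] = 13,  a[31] = 9,  a[32] = 22,  a[33] = 8,  a[34] = 7,  a[35] = 15,  a[36] = 22,  a[37] = 14,  a[38] = 13,  a[39] = 4,  a[40] = 17,  a[41] = 21,  a[42] = 15,  a[43] = 13,  a[44] = 5,  a[45] = 18,  a[46] = 0,  a[47] = 18,  a[48] = 18,  a[49] = 13.
Since (a[48], a[49]) = (a[0], a[1]) = (18, 13) (two consecutive terms determine the rest), the sequence is periodic with period 48.
The value 8 first appears (with i ≥ 2) at a[2].

2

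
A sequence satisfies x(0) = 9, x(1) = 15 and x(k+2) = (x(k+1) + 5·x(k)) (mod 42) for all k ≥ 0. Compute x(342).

Listing terms: x(0) = 9,  x(1) = 15,  x(2) = 18,  x(3) = 9,  x(4) = 15.
Since (x(3), x(4)) = (x(0), x(1)) = (9, 15) (two consecutive terms determine the rest), the sequence is periodic with period 3.
So x(342) = x(0 + ((342-0) mod 3)) = x(0) = 9.

9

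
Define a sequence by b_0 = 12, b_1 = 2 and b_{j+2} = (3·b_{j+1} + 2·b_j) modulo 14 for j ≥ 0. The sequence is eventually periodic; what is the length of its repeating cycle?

b_0 = 12; b_1 = 2; b_2 = 2; b_3 = 10; b_4 = 6; b_5 = 10; b_6 = 0; b_7 = 6; b_8 = 4; b_9 = 10; b_{10} = 10; b_{11} = 8; b_{12} = 2; b_{13} = 8; b_{14} = 0; b_{15} = 2; b_{16} = 6; b_{17} = 8; b_{18} = 8; b_{19} = 12; b_{20} = 10; b_{21} = 12; b_{22} = 0; b_{23} = 10; b_{24} = 2; b_{25} = 12; b_{26} = 12; b_{27} = 4; b_{28} = 8; b_{29} = 4; b_{30} = 0; b_{31} = 8; b_{32} = 10; b_{33} = 4; b_{34} = 4; b_{35} = 6; b_{36} = 12; b_{37} = 6; b_{38} = 0; b_{39} = 12; b_{40} = 8; b_{41} = 6; b_{42} = 6; b_{43} = 2; b_{44} = 4; b_{45} = 2; b_{46} = 0; b_{47} = 4; b_{48} = 12; b_{49} = 2.
The sequence repeats with period 48.

48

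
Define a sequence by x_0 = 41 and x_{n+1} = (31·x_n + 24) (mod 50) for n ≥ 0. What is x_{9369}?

37

Listing terms: x_0 = 41,  x_1 = 45,  x_2 = 19,  x_3 = 13,  x_4 = 27,  x_5 = 11,  x_6 = 15,  x_7 = 39,  x_8 = 33,  x_9 = 47,  x_{10} = 31,  x_{11} = 35,  x_{12} = 9,  x_{13} = 3,  x_{14} = 17,  x_{15} = 1,  x_{16} = 5,  x_{17} = 29,  x_{18} = 23,  x_{19} = 37,  x_{20} = 21,  x_{21} = 25,  x_{22} = 49,  x_{23} = 43,  x_{24} = 7,  x_{25} = 41.
Since x_{25} = x_0 = 41, the sequence is periodic with period 25.
(9369 - 0) mod 25 = 19, so x_{9369} = x_{19} = 37.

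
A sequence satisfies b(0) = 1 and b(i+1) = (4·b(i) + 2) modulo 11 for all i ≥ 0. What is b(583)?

Listing terms: b(0) = 1; b(1) = 6; b(2) = 4; b(3) = 7; b(4) = 8; b(5) = 1.
The sequence repeats with period 5.
(583 - 0) mod 5 = 3, so b(583) = b(3) = 7.

7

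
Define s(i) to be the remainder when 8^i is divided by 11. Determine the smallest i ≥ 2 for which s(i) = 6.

3

s(1) = 8, s(2) = 9, s(3) = 6, s(4) = 4, s(5) = 10, s(6) = 3, s(7) = 2, s(8) = 5, s(9) = 7, s(10) = 1, s(11) = 8.
Since s(11) = s(1) = 8, the sequence is periodic with period 10.
The value 6 first appears (with i ≥ 2) at s(3).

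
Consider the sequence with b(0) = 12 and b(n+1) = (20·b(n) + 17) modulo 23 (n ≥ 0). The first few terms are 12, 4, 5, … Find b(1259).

Computing terms: b(0) = 12,  b(1) = 4,  b(2) = 5,  b(3) = 2,  b(4) = 11,  b(5) = 7,  b(6) = 19,  b(7) = 6,  b(8) = 22,  b(9) = 20,  b(10) = 3,  b(11) = 8,  b(12) = 16,  b(13) = 15,  b(14) = 18,  b(15) = 9,  b(16) = 13,  b(17) = 1,  b(18) = 14,  b(19) = 21,  b(20) = 0,  b(21) = 17,  b(22) = 12.
The sequence repeats with period 22.
So b(1259) = b(0 + ((1259-0) mod 22)) = b(5) = 7.

7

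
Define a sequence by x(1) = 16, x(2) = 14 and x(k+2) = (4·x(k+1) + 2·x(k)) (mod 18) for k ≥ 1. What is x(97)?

16

Computing terms: x(1) = 16, x(2) = 14, x(3) = 16, x(4) = 2, x(5) = 4, x(6) = 2, x(7) = 16, x(8) = 14.
Since (x(7), x(8)) = (x(1), x(2)) = (16, 14) (two consecutive terms determine the rest), the sequence is periodic with period 6.
(97 - 1) mod 6 = 0, so x(97) = x(1) = 16.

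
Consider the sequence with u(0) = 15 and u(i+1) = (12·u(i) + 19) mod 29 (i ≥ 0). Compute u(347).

19

u(0) = 15; u(1) = 25; u(2) = 0; u(3) = 19; u(4) = 15.
The sequence repeats with period 4.
(347 - 0) mod 4 = 3, so u(347) = u(3) = 19.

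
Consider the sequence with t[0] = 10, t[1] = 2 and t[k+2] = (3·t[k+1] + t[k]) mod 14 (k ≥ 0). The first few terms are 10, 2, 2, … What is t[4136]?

4

t[0] = 10,  t[1] = 2,  t[2] = 2,  t[3] = 8,  t[4] = 12,  t[5] = 2,  t[6] = 4,  t[7] = 0,  t[8] = 4,  t[9] = 12,  t[10] = 12,  t[11] = 6,  t[12] = 2,  t[13] = 12,  t[14] = 10,  t[15] = 0,  t[16] = 10,  t[17] = 2.
The sequence repeats with period 16.
(4136 - 0) mod 16 = 8, so t[4136] = t[8] = 4.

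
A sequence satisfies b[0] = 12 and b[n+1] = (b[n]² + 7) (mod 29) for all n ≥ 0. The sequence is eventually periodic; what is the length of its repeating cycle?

Listing terms: b[0] = 12; b[1] = 6; b[2] = 14; b[3] = 0; b[4] = 7; b[5] = 27; b[6] = 11; b[7] = 12.
Since b[7] = b[0] = 12, the sequence is periodic with period 7.

7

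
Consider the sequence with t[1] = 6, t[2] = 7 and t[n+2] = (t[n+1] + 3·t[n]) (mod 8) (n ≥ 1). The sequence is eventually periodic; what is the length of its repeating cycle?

6

Computing terms: t[1] = 6, t[2] = 7, t[3] = 1, t[4] = 6, t[5] = 1, t[6] = 3, t[7] = 6, t[8] = 7.
Since (t[7], t[8]) = (t[1], t[2]) = (6, 7) (two consecutive terms determine the rest), the sequence is periodic with period 6.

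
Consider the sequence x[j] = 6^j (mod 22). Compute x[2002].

Listing terms: x[0] = 1,  x[1] = 6,  x[2] = 14,  x[3] = 18,  x[4] = 20,  x[5] = 10,  x[6] = 16,  x[7] = 8,  x[8] = 4,  x[9] = 2,  x[10] = 12,  x[11] = 6.
Since x[11] = x[1] = 6, the sequence is eventually periodic: after a pre-period of length 1 it cycles with period 10.
For j ≥ 1, x[j] depends only on (j - 1) mod 10. (2002 - 1) mod 10 = 1, so x[2002] = x[2] = 14.

14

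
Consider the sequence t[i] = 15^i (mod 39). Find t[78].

12

t[1] = 15; t[2] = 30; t[3] = 21; t[4] = 3; t[5] = 6; t[6] = 12; t[7] = 24; t[8] = 9; t[9] = 18; t[10] = 36; t[11] = 33; t[12] = 27; t[13] = 15.
Since t[13] = t[1] = 15, the sequence is periodic with period 12.
(78 - 1) mod 12 = 5, so t[78] = t[6] = 12.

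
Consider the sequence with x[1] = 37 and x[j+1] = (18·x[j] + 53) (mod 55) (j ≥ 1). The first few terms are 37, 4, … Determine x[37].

37

x[1] = 37; x[2] = 4; x[3] = 15; x[4] = 48; x[5] = 37.
Since x[5] = x[1] = 37, the sequence is periodic with period 4.
(37 - 1) mod 4 = 0, so x[37] = x[1] = 37.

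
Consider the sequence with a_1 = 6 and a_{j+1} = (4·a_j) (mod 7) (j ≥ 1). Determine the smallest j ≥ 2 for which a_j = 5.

3

a_1 = 6, a_2 = 3, a_3 = 5, a_4 = 6.
Since a_4 = a_1 = 6, the sequence is periodic with period 3.
The value 5 first appears (with j ≥ 2) at a_3.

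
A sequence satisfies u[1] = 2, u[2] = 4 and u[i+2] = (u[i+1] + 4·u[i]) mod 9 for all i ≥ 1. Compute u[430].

u[1] = 2,  u[2] = 4,  u[3] = 3,  u[4] = 1,  u[5] = 4,  u[6] = 8,  u[7] = 6,  u[8] = 2,  u[9] = 8,  u[10] = 7,  u[11] = 3,  u[12] = 4,  u[13] = 7,  u[14] = 5,  u[15] = 6,  u[16] = 8,  u[17] = 5,  u[18] = 1,  u[19] = 3,  u[20] = 7,  u[21] = 1,  u[22] = 2,  u[23] = 6,  u[24] = 5,  u[25] = 2,  u[26] = 4.
The sequence repeats with period 24.
So u[430] = u[1 + ((430-1) mod 24)] = u[22] = 2.

2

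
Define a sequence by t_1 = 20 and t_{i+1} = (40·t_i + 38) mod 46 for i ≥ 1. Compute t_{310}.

We have t_1 = 20; t_2 = 10; t_3 = 24; t_4 = 32; t_5 = 30; t_6 = 42; t_7 = 16; t_8 = 34; t_9 = 18; t_{10} = 22; t_{11} = 44; t_{12} = 4; t_{13} = 14; t_{14} = 0; t_{15} = 38; t_{16} = 40; t_{17} = 28; t_{18} = 8; t_{19} = 36; t_{20} = 6; t_{21} = 2; t_{22} = 26; t_{23} = 20.
The sequence repeats with period 22.
(310 - 1) mod 22 = 1, so t_{310} = t_2 = 10.

10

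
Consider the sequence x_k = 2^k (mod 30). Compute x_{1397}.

2

Listing terms: x_0 = 1; x_1 = 2; x_2 = 4; x_3 = 8; x_4 = 16; x_5 = 2.
Since x_5 = x_1 = 2, the sequence is eventually periodic: after a pre-period of length 1 it cycles with period 4.
For k ≥ 1, x_k depends only on (k - 1) mod 4. (1397 - 1) mod 4 = 0, so x_{1397} = x_1 = 2.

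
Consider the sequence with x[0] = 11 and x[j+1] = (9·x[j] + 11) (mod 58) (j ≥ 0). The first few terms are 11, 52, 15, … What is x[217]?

x[0] = 11, x[1] = 52, x[2] = 15, x[3] = 30, x[4] = 49, x[5] = 46, x[6] = 19, x[7] = 8, x[8] = 25, x[9] = 4, x[10] = 47, x[11] = 28, x[12] = 31, x[13] = 0, x[14] = 11.
Since x[14] = x[0] = 11, the sequence is periodic with period 14.
So x[217] = x[0 + ((217-0) mod 14)] = x[7] = 8.

8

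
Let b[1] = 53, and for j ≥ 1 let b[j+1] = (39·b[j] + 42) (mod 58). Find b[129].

We have b[1] = 53; b[2] = 21; b[3] = 49; b[4] = 39; b[5] = 55; b[6] = 41; b[7] = 17; b[8] = 9; b[9] = 45; b[10] = 57; b[11] = 3; b[12] = 43; b[13] = 37; b[14] = 35; b[15] = 15; b[16] = 47; b[17] = 19; b[18] = 29; b[19] = 13; b[20] = 27; b[21] = 51; b[22] = 1; b[23] = 23; b[24] = 11; b[25] = 7; b[26] = 25; b[27] = 31; b[28] = 33; b[29] = 53.
Since b[29] = b[1] = 53, the sequence is periodic with period 28.
(129 - 1) mod 28 = 16, so b[129] = b[17] = 19.

19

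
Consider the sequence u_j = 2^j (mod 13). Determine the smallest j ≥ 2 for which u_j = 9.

8

Listing terms: u_1 = 2, u_2 = 4, u_3 = 8, u_4 = 3, u_5 = 6, u_6 = 12, u_7 = 11, u_8 = 9, u_9 = 5, u_{10} = 10, u_{11} = 7, u_{12} = 1, u_{13} = 2.
The sequence repeats with period 12.
The value 9 first appears (with j ≥ 2) at u_8.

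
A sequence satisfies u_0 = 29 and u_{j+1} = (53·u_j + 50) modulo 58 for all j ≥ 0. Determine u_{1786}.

21

Listing terms: u_0 = 29; u_1 = 21; u_2 = 3; u_3 = 35; u_4 = 49; u_5 = 37; u_6 = 39; u_7 = 29.
Since u_7 = u_0 = 29, the sequence is periodic with period 7.
So u_{1786} = u_{0 + ((1786-0) mod 7)} = u_1 = 21.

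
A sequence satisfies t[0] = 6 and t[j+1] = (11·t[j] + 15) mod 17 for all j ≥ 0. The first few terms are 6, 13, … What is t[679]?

Listing terms: t[0] = 6; t[1] = 13; t[2] = 5; t[3] = 2; t[4] = 3; t[5] = 14; t[6] = 16; t[7] = 4; t[8] = 8; t[9] = 1; t[10] = 9; t[11] = 12; t[12] = 11; t[13] = 0; t[14] = 15; t[15] = 10; t[16] = 6.
Since t[16] = t[0] = 6, the sequence is periodic with period 16.
So t[679] = t[0 + ((679-0) mod 16)] = t[7] = 4.

4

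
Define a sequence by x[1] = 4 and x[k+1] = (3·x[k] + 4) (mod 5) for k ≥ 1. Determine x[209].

4

We have x[1] = 4; x[2] = 1; x[3] = 2; x[4] = 0; x[5] = 4.
Since x[5] = x[1] = 4, the sequence is periodic with period 4.
(209 - 1) mod 4 = 0, so x[209] = x[1] = 4.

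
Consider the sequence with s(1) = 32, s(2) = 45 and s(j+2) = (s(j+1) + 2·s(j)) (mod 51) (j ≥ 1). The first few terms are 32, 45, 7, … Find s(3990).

50

Computing terms: s(1) = 32, s(2) = 45, s(3) = 7, s(4) = 46, s(5) = 9, s(6) = 50, s(7) = 17, s(8) = 15, s(9) = 49, s(10) = 28, s(11) = 24, s(12) = 29, s(13) = 26, s(14) = 33, s(15) = 34, s(16) = 49, s(17) = 15, s(18) = 11, s(19) = 41, s(20) = 12, s(21) = 43, s(22) = 16, s(23) = 0, s(24) = 32, s(25) = 32, s(26) = 45.
Since (s(25), s(26)) = (s(1), s(2)) = (32, 45) (two consecutive terms determine the rest), the sequence is periodic with period 24.
So s(3990) = s(1 + ((3990-1) mod 24)) = s(6) = 50.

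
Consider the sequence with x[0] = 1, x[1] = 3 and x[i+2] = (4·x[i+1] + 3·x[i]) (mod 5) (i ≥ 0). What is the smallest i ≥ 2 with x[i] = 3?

9

Listing terms: x[0] = 1, x[1] = 3, x[2] = 0, x[3] = 4, x[4] = 1, x[5] = 1, x[6] = 2, x[7] = 1, x[8] = 0, x[9] = 3, x[10] = 2, x[11] = 2, x[12] = 4, x[13] = 2, x[14] = 0, x[15] = 1, x[16] = 4, x[17] = 4, x[18] = 3, x[19] = 4, x[20] = 0, x[21] = 2, x[22] = 3, x[23] = 3, x[24] = 1, x[25] = 3.
The sequence repeats with period 24.
The value 3 first appears (with i ≥ 2) at x[9].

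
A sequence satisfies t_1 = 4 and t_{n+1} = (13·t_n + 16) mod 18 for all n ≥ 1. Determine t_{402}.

12

Computing terms: t_1 = 4, t_2 = 14, t_3 = 0, t_4 = 16, t_5 = 8, t_6 = 12, t_7 = 10, t_8 = 2, t_9 = 6, t_{10} = 4.
Since t_{10} = t_1 = 4, the sequence is periodic with period 9.
So t_{402} = t_{1 + ((402-1) mod 9)} = t_6 = 12.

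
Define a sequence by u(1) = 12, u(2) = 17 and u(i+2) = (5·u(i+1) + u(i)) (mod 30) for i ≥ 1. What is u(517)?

Computing terms: u(1) = 12,  u(2) = 17,  u(3) = 7,  u(4) = 22,  u(5) = 27,  u(6) = 7,  u(7) = 2,  u(8) = 17,  u(9) = 27,  u(10) = 2,  u(11) = 7,  u(12) = 7,  u(13) = 12,  u(14) = 7,  u(15) = 17,  u(16) = 2,  u(17) = 27,  u(18) = 17,  u(19) = 22,  u(20) = 7,  u(21) = 27,  u(22) = 22,  u(23) = 17,  u(24) = 17,  u(25) = 12,  u(26) = 17.
The sequence repeats with period 24.
(517 - 1) mod 24 = 12, so u(517) = u(13) = 12.

12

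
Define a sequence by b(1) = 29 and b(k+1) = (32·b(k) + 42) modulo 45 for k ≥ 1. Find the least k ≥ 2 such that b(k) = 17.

11

Computing terms: b(1) = 29; b(2) = 25; b(3) = 32; b(4) = 31; b(5) = 44; b(6) = 10; b(7) = 2; b(8) = 16; b(9) = 14; b(10) = 40; b(11) = 17; b(12) = 1; b(13) = 29.
Since b(13) = b(1) = 29, the sequence is periodic with period 12.
The value 17 first appears (with k ≥ 2) at b(11).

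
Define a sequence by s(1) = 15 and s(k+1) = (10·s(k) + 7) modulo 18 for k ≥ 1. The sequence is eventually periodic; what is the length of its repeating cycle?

Listing terms: s(1) = 15, s(2) = 13, s(3) = 11, s(4) = 9, s(5) = 7, s(6) = 5, s(7) = 3, s(8) = 1, s(9) = 17, s(10) = 15.
Since s(10) = s(1) = 15, the sequence is periodic with period 9.

9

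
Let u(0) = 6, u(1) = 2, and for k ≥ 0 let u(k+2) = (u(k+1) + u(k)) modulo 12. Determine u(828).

Listing terms: u(0) = 6,  u(1) = 2,  u(2) = 8,  u(3) = 10,  u(4) = 6,  u(5) = 4,  u(6) = 10,  u(7) = 2,  u(8) = 0,  u(9) = 2,  u(10) = 2,  u(11) = 4,  u(12) = 6,  u(13) = 10,  u(14) = 4,  u(15) = 2,  u(16) = 6,  u(17) = 8,  u(18) = 2,  u(19) = 10,  u(20) = 0,  u(21) = 10,  u(22) = 10,  u(23) = 8,  u(24) = 6,  u(25) = 2.
The sequence repeats with period 24.
(828 - 0) mod 24 = 12, so u(828) = u(12) = 6.

6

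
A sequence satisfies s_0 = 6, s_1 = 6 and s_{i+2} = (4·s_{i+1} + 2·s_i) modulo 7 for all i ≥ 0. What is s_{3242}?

s_0 = 6, s_1 = 6, s_2 = 1, s_3 = 2, s_4 = 3, s_5 = 2, s_6 = 0, s_7 = 4, s_8 = 2, s_9 = 2, s_{10} = 5, s_{11} = 3, s_{12} = 1, s_{13} = 3, s_{14} = 0, s_{15} = 6, s_{16} = 3, s_{17} = 3, s_{18} = 4, s_{19} = 1, s_{20} = 5, s_{21} = 1, s_{22} = 0, s_{23} = 2, s_{24} = 1, s_{25} = 1, s_{26} = 6, s_{27} = 5, s_{28} = 4, s_{29} = 5, s_{30} = 0, s_{31} = 3, s_{32} = 5, s_{33} = 5, s_{34} = 2, s_{35} = 4, s_{36} = 6, s_{37} = 4, s_{38} = 0, s_{39} = 1, s_{40} = 4, s_{41} = 4, s_{42} = 3, s_{43} = 6, s_{44} = 2, s_{45} = 6, s_{46} = 0, s_{47} = 5, s_{48} = 6, s_{49} = 6.
Since (s_{48}, s_{49}) = (s_0, s_1) = (6, 6) (two consecutive terms determine the rest), the sequence is periodic with period 48.
So s_{3242} = s_{0 + ((3242-0) mod 48)} = s_{26} = 6.

6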